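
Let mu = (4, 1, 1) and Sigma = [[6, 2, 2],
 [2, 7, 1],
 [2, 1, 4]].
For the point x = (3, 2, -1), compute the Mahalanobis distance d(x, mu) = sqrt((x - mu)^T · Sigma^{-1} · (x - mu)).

Step 1 — centre the observation: (x - mu) = (-1, 1, -2).

Step 2 — invert Sigma (cofactor / det for 3×3, or solve directly):
  Sigma^{-1} = [[0.2143, -0.0476, -0.0952],
 [-0.0476, 0.1587, -0.0159],
 [-0.0952, -0.0159, 0.3016]].

Step 3 — form the quadratic (x - mu)^T · Sigma^{-1} · (x - mu):
  Sigma^{-1} · (x - mu) = (-0.0714, 0.2381, -0.5238).
  (x - mu)^T · [Sigma^{-1} · (x - mu)] = (-1)·(-0.0714) + (1)·(0.2381) + (-2)·(-0.5238) = 1.3571.

Step 4 — take square root: d = √(1.3571) ≈ 1.165.

d(x, mu) = √(1.3571) ≈ 1.165


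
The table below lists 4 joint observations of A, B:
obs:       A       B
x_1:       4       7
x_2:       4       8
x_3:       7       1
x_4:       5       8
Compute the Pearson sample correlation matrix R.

Step 1 — column means:
  mean(A) = (4 + 4 + 7 + 5) / 4 = 20/4 = 5
  mean(B) = (7 + 8 + 1 + 8) / 4 = 24/4 = 6

Step 2 — sample variances and covariances s[i,j] = (1/(n-1)) · Σ_k (x_{k,i} - mean_i) · (x_{k,j} - mean_j), with n-1 = 3:
  s[A,A] = ((-1)·(-1) + (-1)·(-1) + (2)·(2) + (0)·(0)) / 3 = 6/3 = 2
  s[A,B] = ((-1)·(1) + (-1)·(2) + (2)·(-5) + (0)·(2)) / 3 = -13/3 = -4.3333
  s[B,B] = ((1)·(1) + (2)·(2) + (-5)·(-5) + (2)·(2)) / 3 = 34/3 = 11.3333
  Sample standard deviations s_i = √(s[i,i]):
  s(A) = √(2) = 1.4142
  s(B) = √(11.3333) = 3.3665

Step 3 — r_{ij} = s_{ij} / (s_i · s_j):
  r[A,A] = 1 (diagonal).
  r[A,B] = -4.3333 / (1.4142 · 3.3665) = -4.3333 / 4.761 = -0.9102
  r[B,B] = 1 (diagonal).

R is symmetric with unit diagonal. Assembling:

R = [[1, -0.9102],
 [-0.9102, 1]]


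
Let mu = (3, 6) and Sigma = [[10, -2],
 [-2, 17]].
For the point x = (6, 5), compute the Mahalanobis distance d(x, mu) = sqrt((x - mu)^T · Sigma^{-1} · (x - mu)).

Step 1 — centre the observation: (x - mu) = (3, -1).

Step 2 — invert Sigma. det(Sigma) = 10·17 - (-2)² = 166.
  Sigma^{-1} = (1/det) · [[d, -b], [-b, a]] = [[0.1024, 0.012],
 [0.012, 0.0602]].

Step 3 — form the quadratic (x - mu)^T · Sigma^{-1} · (x - mu):
  Sigma^{-1} · (x - mu) = (0.2952, -0.0241).
  (x - mu)^T · [Sigma^{-1} · (x - mu)] = (3)·(0.2952) + (-1)·(-0.0241) = 0.9096.

Step 4 — take square root: d = √(0.9096) ≈ 0.9537.

d(x, mu) = √(0.9096) ≈ 0.9537


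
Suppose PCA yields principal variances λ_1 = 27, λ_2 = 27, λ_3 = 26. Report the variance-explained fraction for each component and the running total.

Step 1 — total variance = trace(Sigma) = Σ λ_i = 27 + 27 + 26 = 80.

Step 2 — fraction explained by component i = λ_i / Σ λ:
  PC1: 27/80 = 0.3375
  PC2: 27/80 = 0.3375
  PC3: 26/80 = 0.325

Step 3 — cumulative fraction after k components = (λ_1 + ... + λ_k) / Σ λ:
  k = 1: 27/80 = 0.3375
  k = 2: (27 + 27)/80 = 54/80 = 0.675
  k = 3: (27 + 27 + 26)/80 = 80/80 = 1

Summary (fraction, with percent):

explained: PC1 0.3375 (33.75%), PC2 0.3375 (33.75%), PC3 0.325 (32.5%);  cumulative: 0.3375, 0.675, 1


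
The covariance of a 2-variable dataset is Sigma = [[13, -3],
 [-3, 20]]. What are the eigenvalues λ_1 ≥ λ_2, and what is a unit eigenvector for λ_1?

Step 1 — characteristic polynomial of 2×2 Sigma:
  det(Sigma - λI) = λ² - trace · λ + det = 0.
  trace = 13 + 20 = 33, det = 13·20 - (-3)² = 251.
Step 2 — discriminant:
  Δ = trace² - 4·det = 1089 - 1004 = 85.
Step 3 — eigenvalues:
  λ = (trace ± √Δ)/2 = (33 ± 9.2195)/2,
  λ_1 = 21.1098,  λ_2 = 11.8902.

Step 4 — unit eigenvector for λ_1: solve (Sigma - λ_1 I)v = 0. First row:
  (13 - 21.1098)·v_x + (-3)·v_y = 0, i.e. (-8.1098)·v_x + (-3)·v_y = 0,
  so v ∝ (b, λ_1 - a) = (-3, 8.1098); multiply by -1 so the first entry is positive: u = (3, -8.1098).
  ||u|| = √((3)² + (-8.1098)²) = √(74.7684) ≈ 8.6469,
  v_1 = u/||u|| ≈ (0.3469, -0.9379) (||v_1|| = 1).

λ_1 = 21.1098,  λ_2 = 11.8902;  v_1 ≈ (0.3469, -0.9379)


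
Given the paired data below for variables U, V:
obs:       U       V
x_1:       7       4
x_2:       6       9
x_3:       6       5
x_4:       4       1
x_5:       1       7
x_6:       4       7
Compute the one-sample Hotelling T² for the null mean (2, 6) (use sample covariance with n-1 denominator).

Step 1 — sample mean vector:
  mean(U) = (7 + 6 + 6 + 4 + 1 + 4) / 6 = 28/6 = 4.6667
  mean(V) = (4 + 9 + 5 + 1 + 7 + 7) / 6 = 33/6 = 5.5
  x̄ = (4.6667, 5.5),  deviation x̄ - mu_0 = (4.6667, 5.5) - (2, 6) = (2.6667, -0.5).

Step 2 — sample covariance matrix, S[i,j] = (1/(n-1)) · Σ_k (x_{k,i} - mean_i) · (x_{k,j} - mean_j), divisor n-1 = 5:
  S[U,U] = ((2.3333)·(2.3333) + (1.3333)·(1.3333) + (1.3333)·(1.3333) + (-0.6667)·(-0.6667) + (-3.6667)·(-3.6667) + (-0.6667)·(-0.6667)) / 5 = 23.3333/5 = 4.6667
  S[U,V] = ((2.3333)·(-1.5) + (1.3333)·(3.5) + (1.3333)·(-0.5) + (-0.6667)·(-4.5) + (-3.6667)·(1.5) + (-0.6667)·(1.5)) / 5 = -3/5 = -0.6
  S[V,V] = ((-1.5)·(-1.5) + (3.5)·(3.5) + (-0.5)·(-0.5) + (-4.5)·(-4.5) + (1.5)·(1.5) + (1.5)·(1.5)) / 5 = 39.5/5 = 7.9
  S = [[4.6667, -0.6],
 [-0.6, 7.9]].

Step 3 — invert S. det(S) = 4.6667·7.9 - (-0.6)² = 36.5067.
  S^{-1} = (1/det) · [[d, -b], [-b, a]] = [[0.2164, 0.0164],
 [0.0164, 0.1278]].

Step 4 — quadratic form (x̄ - mu_0)^T · S^{-1} · (x̄ - mu_0):
  S^{-1} · (x̄ - mu_0) = (0.5688, -0.0201),
  (x̄ - mu_0)^T · [...] = (2.6667)·(0.5688) + (-0.5)·(-0.0201) = 1.527.

Step 5 — scale by n: T² = 6 · 1.527 = 9.1618.

T² ≈ 9.1618


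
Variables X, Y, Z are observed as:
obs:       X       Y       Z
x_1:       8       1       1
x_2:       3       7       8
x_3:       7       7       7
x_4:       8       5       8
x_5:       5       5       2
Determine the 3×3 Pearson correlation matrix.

Step 1 — column means:
  mean(X) = (8 + 3 + 7 + 8 + 5) / 5 = 31/5 = 6.2
  mean(Y) = (1 + 7 + 7 + 5 + 5) / 5 = 25/5 = 5
  mean(Z) = (1 + 8 + 7 + 8 + 2) / 5 = 26/5 = 5.2

Step 2 — sample variances and covariances s[i,j] = (1/(n-1)) · Σ_k (x_{k,i} - mean_i) · (x_{k,j} - mean_j), with n-1 = 4:
  s[X,X] = ((1.8)·(1.8) + (-3.2)·(-3.2) + (0.8)·(0.8) + (1.8)·(1.8) + (-1.2)·(-1.2)) / 4 = 18.8/4 = 4.7
  s[X,Y] = ((1.8)·(-4) + (-3.2)·(2) + (0.8)·(2) + (1.8)·(0) + (-1.2)·(0)) / 4 = -12/4 = -3
  s[X,Z] = ((1.8)·(-4.2) + (-3.2)·(2.8) + (0.8)·(1.8) + (1.8)·(2.8) + (-1.2)·(-3.2)) / 4 = -6.2/4 = -1.55
  s[Y,Y] = ((-4)·(-4) + (2)·(2) + (2)·(2) + (0)·(0) + (0)·(0)) / 4 = 24/4 = 6
  s[Y,Z] = ((-4)·(-4.2) + (2)·(2.8) + (2)·(1.8) + (0)·(2.8) + (0)·(-3.2)) / 4 = 26/4 = 6.5
  s[Z,Z] = ((-4.2)·(-4.2) + (2.8)·(2.8) + (1.8)·(1.8) + (2.8)·(2.8) + (-3.2)·(-3.2)) / 4 = 46.8/4 = 11.7
  Sample standard deviations s_i = √(s[i,i]):
  s(X) = √(4.7) = 2.1679
  s(Y) = √(6) = 2.4495
  s(Z) = √(11.7) = 3.4205

Step 3 — r_{ij} = s_{ij} / (s_i · s_j):
  r[X,X] = 1 (diagonal).
  r[X,Y] = -3 / (2.1679 · 2.4495) = -3 / 5.3104 = -0.5649
  r[X,Z] = -1.55 / (2.1679 · 3.4205) = -1.55 / 7.4155 = -0.209
  r[Y,Y] = 1 (diagonal).
  r[Y,Z] = 6.5 / (2.4495 · 3.4205) = 6.5 / 8.3785 = 0.7758
  r[Z,Z] = 1 (diagonal).

R is symmetric with unit diagonal. Assembling:

R = [[1, -0.5649, -0.209],
 [-0.5649, 1, 0.7758],
 [-0.209, 0.7758, 1]]


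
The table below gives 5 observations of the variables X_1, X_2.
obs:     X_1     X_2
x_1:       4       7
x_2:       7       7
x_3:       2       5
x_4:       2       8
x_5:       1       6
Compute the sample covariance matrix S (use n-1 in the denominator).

Step 1 — column means:
  mean(X_1) = (4 + 7 + 2 + 2 + 1) / 5 = 16/5 = 3.2
  mean(X_2) = (7 + 7 + 5 + 8 + 6) / 5 = 33/5 = 6.6

Step 2 — sample covariance S[i,j] = (1/(n-1)) · Σ_k (x_{k,i} - mean_i) · (x_{k,j} - mean_j), with n-1 = 4.
  S[X_1,X_1] = ((0.8)·(0.8) + (3.8)·(3.8) + (-1.2)·(-1.2) + (-1.2)·(-1.2) + (-2.2)·(-2.2)) / 4 = 22.8/4 = 5.7
  S[X_1,X_2] = ((0.8)·(0.4) + (3.8)·(0.4) + (-1.2)·(-1.6) + (-1.2)·(1.4) + (-2.2)·(-0.6)) / 4 = 3.4/4 = 0.85
  S[X_2,X_2] = ((0.4)·(0.4) + (0.4)·(0.4) + (-1.6)·(-1.6) + (1.4)·(1.4) + (-0.6)·(-0.6)) / 4 = 5.2/4 = 1.3

S is symmetric (S[j,i] = S[i,j]). Assembling:

S = [[5.7, 0.85],
 [0.85, 1.3]]


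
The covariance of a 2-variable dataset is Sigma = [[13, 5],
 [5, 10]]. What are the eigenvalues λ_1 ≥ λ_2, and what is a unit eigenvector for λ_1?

Step 1 — characteristic polynomial of 2×2 Sigma:
  det(Sigma - λI) = λ² - trace · λ + det = 0.
  trace = 13 + 10 = 23, det = 13·10 - (5)² = 105.
Step 2 — discriminant:
  Δ = trace² - 4·det = 529 - 420 = 109.
Step 3 — eigenvalues:
  λ = (trace ± √Δ)/2 = (23 ± 10.4403)/2,
  λ_1 = 16.7202,  λ_2 = 6.2798.

Step 4 — unit eigenvector for λ_1: solve (Sigma - λ_1 I)v = 0. First row:
  (13 - 16.7202)·v_x + (5)·v_y = 0, i.e. (-3.7202)·v_x + (5)·v_y = 0,
  so v ∝ (b, λ_1 - a) = (5, 3.7202) = u.
  ||u|| = √((5)² + (3.7202)²) = √(38.8395) ≈ 6.2321,
  v_1 = u/||u|| ≈ (0.8023, 0.5969) (||v_1|| = 1).

λ_1 = 16.7202,  λ_2 = 6.2798;  v_1 ≈ (0.8023, 0.5969)


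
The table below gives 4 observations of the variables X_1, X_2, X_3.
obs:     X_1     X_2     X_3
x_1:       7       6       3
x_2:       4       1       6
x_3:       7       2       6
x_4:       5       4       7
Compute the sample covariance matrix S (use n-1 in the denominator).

Step 1 — column means:
  mean(X_1) = (7 + 4 + 7 + 5) / 4 = 23/4 = 5.75
  mean(X_2) = (6 + 1 + 2 + 4) / 4 = 13/4 = 3.25
  mean(X_3) = (3 + 6 + 6 + 7) / 4 = 22/4 = 5.5

Step 2 — sample covariance S[i,j] = (1/(n-1)) · Σ_k (x_{k,i} - mean_i) · (x_{k,j} - mean_j), with n-1 = 3.
  S[X_1,X_1] = ((1.25)·(1.25) + (-1.75)·(-1.75) + (1.25)·(1.25) + (-0.75)·(-0.75)) / 3 = 6.75/3 = 2.25
  S[X_1,X_2] = ((1.25)·(2.75) + (-1.75)·(-2.25) + (1.25)·(-1.25) + (-0.75)·(0.75)) / 3 = 5.25/3 = 1.75
  S[X_1,X_3] = ((1.25)·(-2.5) + (-1.75)·(0.5) + (1.25)·(0.5) + (-0.75)·(1.5)) / 3 = -4.5/3 = -1.5
  S[X_2,X_2] = ((2.75)·(2.75) + (-2.25)·(-2.25) + (-1.25)·(-1.25) + (0.75)·(0.75)) / 3 = 14.75/3 = 4.9167
  S[X_2,X_3] = ((2.75)·(-2.5) + (-2.25)·(0.5) + (-1.25)·(0.5) + (0.75)·(1.5)) / 3 = -7.5/3 = -2.5
  S[X_3,X_3] = ((-2.5)·(-2.5) + (0.5)·(0.5) + (0.5)·(0.5) + (1.5)·(1.5)) / 3 = 9/3 = 3

S is symmetric (S[j,i] = S[i,j]). Assembling:

S = [[2.25, 1.75, -1.5],
 [1.75, 4.9167, -2.5],
 [-1.5, -2.5, 3]]


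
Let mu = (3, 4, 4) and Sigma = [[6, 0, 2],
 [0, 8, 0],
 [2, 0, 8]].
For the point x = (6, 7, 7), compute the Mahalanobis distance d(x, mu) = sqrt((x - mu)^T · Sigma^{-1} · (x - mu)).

Step 1 — centre the observation: (x - mu) = (3, 3, 3).

Step 2 — invert Sigma (cofactor / det for 3×3, or solve directly):
  Sigma^{-1} = [[0.1818, 0, -0.0455],
 [0, 0.125, 0],
 [-0.0455, 0, 0.1364]].

Step 3 — form the quadratic (x - mu)^T · Sigma^{-1} · (x - mu):
  Sigma^{-1} · (x - mu) = (0.4091, 0.375, 0.2727).
  (x - mu)^T · [Sigma^{-1} · (x - mu)] = (3)·(0.4091) + (3)·(0.375) + (3)·(0.2727) = 3.1705.

Step 4 — take square root: d = √(3.1705) ≈ 1.7806.

d(x, mu) = √(3.1705) ≈ 1.7806


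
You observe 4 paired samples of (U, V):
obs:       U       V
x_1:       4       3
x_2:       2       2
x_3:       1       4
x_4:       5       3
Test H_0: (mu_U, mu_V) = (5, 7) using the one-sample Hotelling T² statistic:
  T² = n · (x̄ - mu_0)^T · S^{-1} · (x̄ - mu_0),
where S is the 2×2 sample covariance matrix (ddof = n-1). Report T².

Step 1 — sample mean vector:
  mean(U) = (4 + 2 + 1 + 5) / 4 = 12/4 = 3
  mean(V) = (3 + 2 + 4 + 3) / 4 = 12/4 = 3
  x̄ = (3, 3),  deviation x̄ - mu_0 = (3, 3) - (5, 7) = (-2, -4).

Step 2 — sample covariance matrix, S[i,j] = (1/(n-1)) · Σ_k (x_{k,i} - mean_i) · (x_{k,j} - mean_j), divisor n-1 = 3:
  S[U,U] = ((1)·(1) + (-1)·(-1) + (-2)·(-2) + (2)·(2)) / 3 = 10/3 = 3.3333
  S[U,V] = ((1)·(0) + (-1)·(-1) + (-2)·(1) + (2)·(0)) / 3 = -1/3 = -0.3333
  S[V,V] = ((0)·(0) + (-1)·(-1) + (1)·(1) + (0)·(0)) / 3 = 2/3 = 0.6667
  S = [[3.3333, -0.3333],
 [-0.3333, 0.6667]].

Step 3 — invert S. det(S) = 3.3333·0.6667 - (-0.3333)² = 2.1111.
  S^{-1} = (1/det) · [[d, -b], [-b, a]] = [[0.3158, 0.1579],
 [0.1579, 1.5789]].

Step 4 — quadratic form (x̄ - mu_0)^T · S^{-1} · (x̄ - mu_0):
  S^{-1} · (x̄ - mu_0) = (-1.2632, -6.6316),
  (x̄ - mu_0)^T · [...] = (-2)·(-1.2632) + (-4)·(-6.6316) = 29.0526.

Step 5 — scale by n: T² = 4 · 29.0526 = 116.2105.

T² ≈ 116.2105


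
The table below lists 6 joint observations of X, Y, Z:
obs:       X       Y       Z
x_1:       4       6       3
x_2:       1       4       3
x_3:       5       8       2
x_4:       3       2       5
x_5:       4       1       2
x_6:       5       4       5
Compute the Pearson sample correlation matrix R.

Step 1 — column means:
  mean(X) = (4 + 1 + 5 + 3 + 4 + 5) / 6 = 22/6 = 3.6667
  mean(Y) = (6 + 4 + 8 + 2 + 1 + 4) / 6 = 25/6 = 4.1667
  mean(Z) = (3 + 3 + 2 + 5 + 2 + 5) / 6 = 20/6 = 3.3333

Step 2 — sample variances and covariances s[i,j] = (1/(n-1)) · Σ_k (x_{k,i} - mean_i) · (x_{k,j} - mean_j), with n-1 = 5:
  s[X,X] = ((0.3333)·(0.3333) + (-2.6667)·(-2.6667) + (1.3333)·(1.3333) + (-0.6667)·(-0.6667) + (0.3333)·(0.3333) + (1.3333)·(1.3333)) / 5 = 11.3333/5 = 2.2667
  s[X,Y] = ((0.3333)·(1.8333) + (-2.6667)·(-0.1667) + (1.3333)·(3.8333) + (-0.6667)·(-2.1667) + (0.3333)·(-3.1667) + (1.3333)·(-0.1667)) / 5 = 6.3333/5 = 1.2667
  s[X,Z] = ((0.3333)·(-0.3333) + (-2.6667)·(-0.3333) + (1.3333)·(-1.3333) + (-0.6667)·(1.6667) + (0.3333)·(-1.3333) + (1.3333)·(1.6667)) / 5 = -0.3333/5 = -0.0667
  s[Y,Y] = ((1.8333)·(1.8333) + (-0.1667)·(-0.1667) + (3.8333)·(3.8333) + (-2.1667)·(-2.1667) + (-3.1667)·(-3.1667) + (-0.1667)·(-0.1667)) / 5 = 32.8333/5 = 6.5667
  s[Y,Z] = ((1.8333)·(-0.3333) + (-0.1667)·(-0.3333) + (3.8333)·(-1.3333) + (-2.1667)·(1.6667) + (-3.1667)·(-1.3333) + (-0.1667)·(1.6667)) / 5 = -5.3333/5 = -1.0667
  s[Z,Z] = ((-0.3333)·(-0.3333) + (-0.3333)·(-0.3333) + (-1.3333)·(-1.3333) + (1.6667)·(1.6667) + (-1.3333)·(-1.3333) + (1.6667)·(1.6667)) / 5 = 9.3333/5 = 1.8667
  Sample standard deviations s_i = √(s[i,i]):
  s(X) = √(2.2667) = 1.5055
  s(Y) = √(6.5667) = 2.5626
  s(Z) = √(1.8667) = 1.3663

Step 3 — r_{ij} = s_{ij} / (s_i · s_j):
  r[X,X] = 1 (diagonal).
  r[X,Y] = 1.2667 / (1.5055 · 2.5626) = 1.2667 / 3.858 = 0.3283
  r[X,Z] = -0.0667 / (1.5055 · 1.3663) = -0.0667 / 2.057 = -0.0324
  r[Y,Y] = 1 (diagonal).
  r[Y,Z] = -1.0667 / (2.5626 · 1.3663) = -1.0667 / 3.5011 = -0.3047
  r[Z,Z] = 1 (diagonal).

R is symmetric with unit diagonal. Assembling:

R = [[1, 0.3283, -0.0324],
 [0.3283, 1, -0.3047],
 [-0.0324, -0.3047, 1]]


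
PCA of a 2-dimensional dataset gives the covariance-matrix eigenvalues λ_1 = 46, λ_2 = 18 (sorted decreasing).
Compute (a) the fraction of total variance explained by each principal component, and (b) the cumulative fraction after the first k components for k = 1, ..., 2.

Step 1 — total variance = trace(Sigma) = Σ λ_i = 46 + 18 = 64.

Step 2 — fraction explained by component i = λ_i / Σ λ:
  PC1: 46/64 = 0.7188
  PC2: 18/64 = 0.2812

Step 3 — cumulative fraction after k components = (λ_1 + ... + λ_k) / Σ λ:
  k = 1: 46/64 = 0.7188
  k = 2: (46 + 18)/64 = 64/64 = 1

Summary (fraction, with percent):

explained: PC1 0.7188 (71.88%), PC2 0.2812 (28.12%);  cumulative: 0.7188, 1


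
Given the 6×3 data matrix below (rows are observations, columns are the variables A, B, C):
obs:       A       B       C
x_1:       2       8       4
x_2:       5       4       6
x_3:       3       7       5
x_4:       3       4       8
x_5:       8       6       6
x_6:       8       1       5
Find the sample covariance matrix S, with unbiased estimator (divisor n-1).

Step 1 — column means:
  mean(A) = (2 + 5 + 3 + 3 + 8 + 8) / 6 = 29/6 = 4.8333
  mean(B) = (8 + 4 + 7 + 4 + 6 + 1) / 6 = 30/6 = 5
  mean(C) = (4 + 6 + 5 + 8 + 6 + 5) / 6 = 34/6 = 5.6667

Step 2 — sample covariance S[i,j] = (1/(n-1)) · Σ_k (x_{k,i} - mean_i) · (x_{k,j} - mean_j), with n-1 = 5.
  S[A,A] = ((-2.8333)·(-2.8333) + (0.1667)·(0.1667) + (-1.8333)·(-1.8333) + (-1.8333)·(-1.8333) + (3.1667)·(3.1667) + (3.1667)·(3.1667)) / 5 = 34.8333/5 = 6.9667
  S[A,B] = ((-2.8333)·(3) + (0.1667)·(-1) + (-1.8333)·(2) + (-1.8333)·(-1) + (3.1667)·(1) + (3.1667)·(-4)) / 5 = -20/5 = -4
  S[A,C] = ((-2.8333)·(-1.6667) + (0.1667)·(0.3333) + (-1.8333)·(-0.6667) + (-1.8333)·(2.3333) + (3.1667)·(0.3333) + (3.1667)·(-0.6667)) / 5 = 0.6667/5 = 0.1333
  S[B,B] = ((3)·(3) + (-1)·(-1) + (2)·(2) + (-1)·(-1) + (1)·(1) + (-4)·(-4)) / 5 = 32/5 = 6.4
  S[B,C] = ((3)·(-1.6667) + (-1)·(0.3333) + (2)·(-0.6667) + (-1)·(2.3333) + (1)·(0.3333) + (-4)·(-0.6667)) / 5 = -6/5 = -1.2
  S[C,C] = ((-1.6667)·(-1.6667) + (0.3333)·(0.3333) + (-0.6667)·(-0.6667) + (2.3333)·(2.3333) + (0.3333)·(0.3333) + (-0.6667)·(-0.6667)) / 5 = 9.3333/5 = 1.8667

S is symmetric (S[j,i] = S[i,j]). Assembling:

S = [[6.9667, -4, 0.1333],
 [-4, 6.4, -1.2],
 [0.1333, -1.2, 1.8667]]


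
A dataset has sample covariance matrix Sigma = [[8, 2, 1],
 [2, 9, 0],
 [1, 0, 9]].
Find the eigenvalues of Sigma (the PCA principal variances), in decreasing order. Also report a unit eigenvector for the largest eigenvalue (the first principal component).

Step 1 — characteristic polynomial p(λ) = det(λI - Sigma) = λ³ - tr·λ² + c_1·λ - det, where tr = trace, c_1 = sum of the principal 2×2 minors, det = det(Sigma):
  tr = 8 + 9 + 9 = 26,
  c_1 = (8·9 - (2)²) + (8·9 - (1)²) + (9·9 - (0)²) = 68 + 71 + 81 = 220,
  det = 8·(9·9 - (0)²) - (2)·((2)·9 - (0)·(1)) + (1)·((2)·(0) - 9·(1)) = 8·(81) - (2)·(18) + (1)·(-9) = 603.
  So p(λ) = λ³ - 26λ² + 220λ - 603.
Step 2 — look for an integer root (rational root theorem: any rational root is an integer divisor of 603). Testing λ = 9:
  p(9) = 729 - 2106 + 1980 - 603 = 0  ✓
  Dividing out (λ - 9): p(λ) = (λ - 9)(λ² - 17λ + 67).
Step 3 — remaining eigenvalues from the quadratic λ² - 17λ + 67 = 0:
  Δ = 17² - 4·67 = 289 - 268 = 21,  λ = (17 ± √21)/2 = (17 ± 4.5826)/2 ≈ 10.7913 or 6.2087.
  Sorted: λ_1 = 10.7913,  λ_2 = 9,  λ_3 = 6.2087  (check: sum = 26 = tr ✓).

Step 4 — unit eigenvector for λ_1 ≈ 10.7913: v spans the null space of (Sigma - λ_1 I), whose rows are
  r_1 = (-2.7913, 2, 1),  r_2 = (2, -1.7913, 0),  r_3 = (1, 0, -1.7913).
  v is orthogonal to every row, so take v ∝ r_1 × r_2 = ((2)·(0) - (1)·(-1.7913), (1)·(2) - (-2.7913)·(0), (-2.7913)·(-1.7913) - (2)·(2)) ≈ (1.7913, 2, 1).
  Let u = (1.7913, 2, 1).
  ||u|| = √((1.7913)² + (2)² + (1)²) = √(8.2087) ≈ 2.8651,  v_1 = u/||u|| ≈ (0.6252, 0.6981, 0.349) (||v_1|| = 1).

λ_1 = 10.7913,  λ_2 = 9,  λ_3 = 6.2087;  v_1 ≈ (0.6252, 0.6981, 0.349)


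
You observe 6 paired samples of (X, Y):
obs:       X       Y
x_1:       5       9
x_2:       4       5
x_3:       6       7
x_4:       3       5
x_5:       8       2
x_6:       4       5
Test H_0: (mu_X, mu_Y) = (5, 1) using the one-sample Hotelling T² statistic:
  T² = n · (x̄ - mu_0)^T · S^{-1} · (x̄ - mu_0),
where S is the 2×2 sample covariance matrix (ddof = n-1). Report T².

Step 1 — sample mean vector:
  mean(X) = (5 + 4 + 6 + 3 + 8 + 4) / 6 = 30/6 = 5
  mean(Y) = (9 + 5 + 7 + 5 + 2 + 5) / 6 = 33/6 = 5.5
  x̄ = (5, 5.5),  deviation x̄ - mu_0 = (5, 5.5) - (5, 1) = (0, 4.5).

Step 2 — sample covariance matrix, S[i,j] = (1/(n-1)) · Σ_k (x_{k,i} - mean_i) · (x_{k,j} - mean_j), divisor n-1 = 5:
  S[X,X] = ((0)·(0) + (-1)·(-1) + (1)·(1) + (-2)·(-2) + (3)·(3) + (-1)·(-1)) / 5 = 16/5 = 3.2
  S[X,Y] = ((0)·(3.5) + (-1)·(-0.5) + (1)·(1.5) + (-2)·(-0.5) + (3)·(-3.5) + (-1)·(-0.5)) / 5 = -7/5 = -1.4
  S[Y,Y] = ((3.5)·(3.5) + (-0.5)·(-0.5) + (1.5)·(1.5) + (-0.5)·(-0.5) + (-3.5)·(-3.5) + (-0.5)·(-0.5)) / 5 = 27.5/5 = 5.5
  S = [[3.2, -1.4],
 [-1.4, 5.5]].

Step 3 — invert S. det(S) = 3.2·5.5 - (-1.4)² = 15.64.
  S^{-1} = (1/det) · [[d, -b], [-b, a]] = [[0.3517, 0.0895],
 [0.0895, 0.2046]].

Step 4 — quadratic form (x̄ - mu_0)^T · S^{-1} · (x̄ - mu_0):
  S^{-1} · (x̄ - mu_0) = (0.4028, 0.9207),
  (x̄ - mu_0)^T · [...] = (0)·(0.4028) + (4.5)·(0.9207) = 4.1432.

Step 5 — scale by n: T² = 6 · 4.1432 = 24.8593.

T² ≈ 24.8593


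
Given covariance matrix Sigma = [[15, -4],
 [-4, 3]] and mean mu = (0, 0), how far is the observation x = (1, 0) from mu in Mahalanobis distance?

Step 1 — centre the observation: (x - mu) = (1, 0).

Step 2 — invert Sigma. det(Sigma) = 15·3 - (-4)² = 29.
  Sigma^{-1} = (1/det) · [[d, -b], [-b, a]] = [[0.1034, 0.1379],
 [0.1379, 0.5172]].

Step 3 — form the quadratic (x - mu)^T · Sigma^{-1} · (x - mu):
  Sigma^{-1} · (x - mu) = (0.1034, 0.1379).
  (x - mu)^T · [Sigma^{-1} · (x - mu)] = (1)·(0.1034) + (0)·(0.1379) = 0.1034.

Step 4 — take square root: d = √(0.1034) ≈ 0.3216.

d(x, mu) = √(0.1034) ≈ 0.3216


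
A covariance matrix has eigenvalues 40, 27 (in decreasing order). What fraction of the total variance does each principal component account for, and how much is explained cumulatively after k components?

Step 1 — total variance = trace(Sigma) = Σ λ_i = 40 + 27 = 67.

Step 2 — fraction explained by component i = λ_i / Σ λ:
  PC1: 40/67 = 0.597
  PC2: 27/67 = 0.403

Step 3 — cumulative fraction after k components = (λ_1 + ... + λ_k) / Σ λ:
  k = 1: 40/67 = 0.597
  k = 2: (40 + 27)/67 = 67/67 = 1

Summary (fraction, with percent):

explained: PC1 0.597 (59.7%), PC2 0.403 (40.3%);  cumulative: 0.597, 1


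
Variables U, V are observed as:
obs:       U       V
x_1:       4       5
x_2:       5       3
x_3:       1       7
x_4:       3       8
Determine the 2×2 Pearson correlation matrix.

Step 1 — column means:
  mean(U) = (4 + 5 + 1 + 3) / 4 = 13/4 = 3.25
  mean(V) = (5 + 3 + 7 + 8) / 4 = 23/4 = 5.75

Step 2 — sample variances and covariances s[i,j] = (1/(n-1)) · Σ_k (x_{k,i} - mean_i) · (x_{k,j} - mean_j), with n-1 = 3:
  s[U,U] = ((0.75)·(0.75) + (1.75)·(1.75) + (-2.25)·(-2.25) + (-0.25)·(-0.25)) / 3 = 8.75/3 = 2.9167
  s[U,V] = ((0.75)·(-0.75) + (1.75)·(-2.75) + (-2.25)·(1.25) + (-0.25)·(2.25)) / 3 = -8.75/3 = -2.9167
  s[V,V] = ((-0.75)·(-0.75) + (-2.75)·(-2.75) + (1.25)·(1.25) + (2.25)·(2.25)) / 3 = 14.75/3 = 4.9167
  Sample standard deviations s_i = √(s[i,i]):
  s(U) = √(2.9167) = 1.7078
  s(V) = √(4.9167) = 2.2174

Step 3 — r_{ij} = s_{ij} / (s_i · s_j):
  r[U,U] = 1 (diagonal).
  r[U,V] = -2.9167 / (1.7078 · 2.2174) = -2.9167 / 3.7869 = -0.7702
  r[V,V] = 1 (diagonal).

R is symmetric with unit diagonal. Assembling:

R = [[1, -0.7702],
 [-0.7702, 1]]


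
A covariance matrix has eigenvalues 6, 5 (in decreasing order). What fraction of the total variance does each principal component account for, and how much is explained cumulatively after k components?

Step 1 — total variance = trace(Sigma) = Σ λ_i = 6 + 5 = 11.

Step 2 — fraction explained by component i = λ_i / Σ λ:
  PC1: 6/11 = 0.5455
  PC2: 5/11 = 0.4545

Step 3 — cumulative fraction after k components = (λ_1 + ... + λ_k) / Σ λ:
  k = 1: 6/11 = 0.5455
  k = 2: (6 + 5)/11 = 11/11 = 1

Summary (fraction, with percent):

explained: PC1 0.5455 (54.55%), PC2 0.4545 (45.45%);  cumulative: 0.5455, 1


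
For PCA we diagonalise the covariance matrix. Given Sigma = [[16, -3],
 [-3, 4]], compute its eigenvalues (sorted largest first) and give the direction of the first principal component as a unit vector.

Step 1 — characteristic polynomial of 2×2 Sigma:
  det(Sigma - λI) = λ² - trace · λ + det = 0.
  trace = 16 + 4 = 20, det = 16·4 - (-3)² = 55.
Step 2 — discriminant:
  Δ = trace² - 4·det = 400 - 220 = 180.
Step 3 — eigenvalues:
  λ = (trace ± √Δ)/2 = (20 ± 13.4164)/2,
  λ_1 = 16.7082,  λ_2 = 3.2918.

Step 4 — unit eigenvector for λ_1: solve (Sigma - λ_1 I)v = 0. First row:
  (16 - 16.7082)·v_x + (-3)·v_y = 0, i.e. (-0.7082)·v_x + (-3)·v_y = 0,
  so v ∝ (b, λ_1 - a) = (-3, 0.7082); multiply by -1 so the first entry is positive: u = (3, -0.7082).
  ||u|| = √((3)² + (-0.7082)²) = √(9.5016) ≈ 3.0825,
  v_1 = u/||u|| ≈ (0.9732, -0.2298) (||v_1|| = 1).

λ_1 = 16.7082,  λ_2 = 3.2918;  v_1 ≈ (0.9732, -0.2298)


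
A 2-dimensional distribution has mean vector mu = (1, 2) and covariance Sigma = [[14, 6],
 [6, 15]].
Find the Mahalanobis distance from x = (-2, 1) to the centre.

Step 1 — centre the observation: (x - mu) = (-3, -1).

Step 2 — invert Sigma. det(Sigma) = 14·15 - (6)² = 174.
  Sigma^{-1} = (1/det) · [[d, -b], [-b, a]] = [[0.0862, -0.0345],
 [-0.0345, 0.0805]].

Step 3 — form the quadratic (x - mu)^T · Sigma^{-1} · (x - mu):
  Sigma^{-1} · (x - mu) = (-0.2241, 0.023).
  (x - mu)^T · [Sigma^{-1} · (x - mu)] = (-3)·(-0.2241) + (-1)·(0.023) = 0.6494.

Step 4 — take square root: d = √(0.6494) ≈ 0.8059.

d(x, mu) = √(0.6494) ≈ 0.8059


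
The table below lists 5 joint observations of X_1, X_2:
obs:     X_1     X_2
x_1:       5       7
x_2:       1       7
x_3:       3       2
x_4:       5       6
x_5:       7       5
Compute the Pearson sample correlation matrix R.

Step 1 — column means:
  mean(X_1) = (5 + 1 + 3 + 5 + 7) / 5 = 21/5 = 4.2
  mean(X_2) = (7 + 7 + 2 + 6 + 5) / 5 = 27/5 = 5.4

Step 2 — sample variances and covariances s[i,j] = (1/(n-1)) · Σ_k (x_{k,i} - mean_i) · (x_{k,j} - mean_j), with n-1 = 4:
  s[X_1,X_1] = ((0.8)·(0.8) + (-3.2)·(-3.2) + (-1.2)·(-1.2) + (0.8)·(0.8) + (2.8)·(2.8)) / 4 = 20.8/4 = 5.2
  s[X_1,X_2] = ((0.8)·(1.6) + (-3.2)·(1.6) + (-1.2)·(-3.4) + (0.8)·(0.6) + (2.8)·(-0.4)) / 4 = -0.4/4 = -0.1
  s[X_2,X_2] = ((1.6)·(1.6) + (1.6)·(1.6) + (-3.4)·(-3.4) + (0.6)·(0.6) + (-0.4)·(-0.4)) / 4 = 17.2/4 = 4.3
  Sample standard deviations s_i = √(s[i,i]):
  s(X_1) = √(5.2) = 2.2804
  s(X_2) = √(4.3) = 2.0736

Step 3 — r_{ij} = s_{ij} / (s_i · s_j):
  r[X_1,X_1] = 1 (diagonal).
  r[X_1,X_2] = -0.1 / (2.2804 · 2.0736) = -0.1 / 4.7286 = -0.0211
  r[X_2,X_2] = 1 (diagonal).

R is symmetric with unit diagonal. Assembling:

R = [[1, -0.0211],
 [-0.0211, 1]]


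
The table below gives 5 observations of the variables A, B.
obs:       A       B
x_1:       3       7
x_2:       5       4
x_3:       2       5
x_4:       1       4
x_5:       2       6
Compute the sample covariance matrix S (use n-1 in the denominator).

Step 1 — column means:
  mean(A) = (3 + 5 + 2 + 1 + 2) / 5 = 13/5 = 2.6
  mean(B) = (7 + 4 + 5 + 4 + 6) / 5 = 26/5 = 5.2

Step 2 — sample covariance S[i,j] = (1/(n-1)) · Σ_k (x_{k,i} - mean_i) · (x_{k,j} - mean_j), with n-1 = 4.
  S[A,A] = ((0.4)·(0.4) + (2.4)·(2.4) + (-0.6)·(-0.6) + (-1.6)·(-1.6) + (-0.6)·(-0.6)) / 4 = 9.2/4 = 2.3
  S[A,B] = ((0.4)·(1.8) + (2.4)·(-1.2) + (-0.6)·(-0.2) + (-1.6)·(-1.2) + (-0.6)·(0.8)) / 4 = -0.6/4 = -0.15
  S[B,B] = ((1.8)·(1.8) + (-1.2)·(-1.2) + (-0.2)·(-0.2) + (-1.2)·(-1.2) + (0.8)·(0.8)) / 4 = 6.8/4 = 1.7

S is symmetric (S[j,i] = S[i,j]). Assembling:

S = [[2.3, -0.15],
 [-0.15, 1.7]]


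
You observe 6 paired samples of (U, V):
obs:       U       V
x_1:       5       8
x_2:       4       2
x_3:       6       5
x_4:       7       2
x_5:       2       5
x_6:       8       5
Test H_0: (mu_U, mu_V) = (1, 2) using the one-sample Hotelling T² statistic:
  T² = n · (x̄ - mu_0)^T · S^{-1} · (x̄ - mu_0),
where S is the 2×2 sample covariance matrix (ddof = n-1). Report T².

Step 1 — sample mean vector:
  mean(U) = (5 + 4 + 6 + 7 + 2 + 8) / 6 = 32/6 = 5.3333
  mean(V) = (8 + 2 + 5 + 2 + 5 + 5) / 6 = 27/6 = 4.5
  x̄ = (5.3333, 4.5),  deviation x̄ - mu_0 = (5.3333, 4.5) - (1, 2) = (4.3333, 2.5).

Step 2 — sample covariance matrix, S[i,j] = (1/(n-1)) · Σ_k (x_{k,i} - mean_i) · (x_{k,j} - mean_j), divisor n-1 = 5:
  S[U,U] = ((-0.3333)·(-0.3333) + (-1.3333)·(-1.3333) + (0.6667)·(0.6667) + (1.6667)·(1.6667) + (-3.3333)·(-3.3333) + (2.6667)·(2.6667)) / 5 = 23.3333/5 = 4.6667
  S[U,V] = ((-0.3333)·(3.5) + (-1.3333)·(-2.5) + (0.6667)·(0.5) + (1.6667)·(-2.5) + (-3.3333)·(0.5) + (2.6667)·(0.5)) / 5 = -2/5 = -0.4
  S[V,V] = ((3.5)·(3.5) + (-2.5)·(-2.5) + (0.5)·(0.5) + (-2.5)·(-2.5) + (0.5)·(0.5) + (0.5)·(0.5)) / 5 = 25.5/5 = 5.1
  S = [[4.6667, -0.4],
 [-0.4, 5.1]].

Step 3 — invert S. det(S) = 4.6667·5.1 - (-0.4)² = 23.64.
  S^{-1} = (1/det) · [[d, -b], [-b, a]] = [[0.2157, 0.0169],
 [0.0169, 0.1974]].

Step 4 — quadratic form (x̄ - mu_0)^T · S^{-1} · (x̄ - mu_0):
  S^{-1} · (x̄ - mu_0) = (0.9772, 0.5668),
  (x̄ - mu_0)^T · [...] = (4.3333)·(0.9772) + (2.5)·(0.5668) = 5.6514.

Step 5 — scale by n: T² = 6 · 5.6514 = 33.9086.

T² ≈ 33.9086


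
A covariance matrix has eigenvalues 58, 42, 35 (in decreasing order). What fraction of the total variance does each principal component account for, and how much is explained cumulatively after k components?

Step 1 — total variance = trace(Sigma) = Σ λ_i = 58 + 42 + 35 = 135.

Step 2 — fraction explained by component i = λ_i / Σ λ:
  PC1: 58/135 = 0.4296
  PC2: 42/135 = 0.3111
  PC3: 35/135 = 0.2593

Step 3 — cumulative fraction after k components = (λ_1 + ... + λ_k) / Σ λ:
  k = 1: 58/135 = 0.4296
  k = 2: (58 + 42)/135 = 100/135 = 0.7407
  k = 3: (58 + 42 + 35)/135 = 135/135 = 1

Summary (fraction, with percent):

explained: PC1 0.4296 (42.96%), PC2 0.3111 (31.11%), PC3 0.2593 (25.93%);  cumulative: 0.4296, 0.7407, 1


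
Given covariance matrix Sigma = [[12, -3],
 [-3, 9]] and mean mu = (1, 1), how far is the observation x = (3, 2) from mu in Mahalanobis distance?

Step 1 — centre the observation: (x - mu) = (2, 1).

Step 2 — invert Sigma. det(Sigma) = 12·9 - (-3)² = 99.
  Sigma^{-1} = (1/det) · [[d, -b], [-b, a]] = [[0.0909, 0.0303],
 [0.0303, 0.1212]].

Step 3 — form the quadratic (x - mu)^T · Sigma^{-1} · (x - mu):
  Sigma^{-1} · (x - mu) = (0.2121, 0.1818).
  (x - mu)^T · [Sigma^{-1} · (x - mu)] = (2)·(0.2121) + (1)·(0.1818) = 0.6061.

Step 4 — take square root: d = √(0.6061) ≈ 0.7785.

d(x, mu) = √(0.6061) ≈ 0.7785


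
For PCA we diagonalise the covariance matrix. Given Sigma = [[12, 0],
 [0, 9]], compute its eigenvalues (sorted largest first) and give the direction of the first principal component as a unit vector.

Step 1 — characteristic polynomial of 2×2 Sigma:
  det(Sigma - λI) = λ² - trace · λ + det = 0.
  trace = 12 + 9 = 21, det = 12·9 - (0)² = 108.
Step 2 — discriminant:
  Δ = trace² - 4·det = 441 - 432 = 9.
Step 3 — eigenvalues:
  λ = (trace ± √Δ)/2 = (21 ± 3)/2,
  λ_1 = 12,  λ_2 = 9.

Step 4 — unit eigenvector for λ_1: Sigma is diagonal, so its eigenvectors are the coordinate axes. λ_1 = 12 is the diagonal entry on the first coordinate axis, hence
  v_1 = (1, 0) (||v_1|| = 1).

λ_1 = 12,  λ_2 = 9;  v_1 ≈ (1, 0)


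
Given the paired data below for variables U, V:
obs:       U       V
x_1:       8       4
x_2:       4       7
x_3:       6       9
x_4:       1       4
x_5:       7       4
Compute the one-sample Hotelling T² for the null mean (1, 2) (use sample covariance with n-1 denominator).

Step 1 — sample mean vector:
  mean(U) = (8 + 4 + 6 + 1 + 7) / 5 = 26/5 = 5.2
  mean(V) = (4 + 7 + 9 + 4 + 4) / 5 = 28/5 = 5.6
  x̄ = (5.2, 5.6),  deviation x̄ - mu_0 = (5.2, 5.6) - (1, 2) = (4.2, 3.6).

Step 2 — sample covariance matrix, S[i,j] = (1/(n-1)) · Σ_k (x_{k,i} - mean_i) · (x_{k,j} - mean_j), divisor n-1 = 4:
  S[U,U] = ((2.8)·(2.8) + (-1.2)·(-1.2) + (0.8)·(0.8) + (-4.2)·(-4.2) + (1.8)·(1.8)) / 4 = 30.8/4 = 7.7
  S[U,V] = ((2.8)·(-1.6) + (-1.2)·(1.4) + (0.8)·(3.4) + (-4.2)·(-1.6) + (1.8)·(-1.6)) / 4 = 0.4/4 = 0.1
  S[V,V] = ((-1.6)·(-1.6) + (1.4)·(1.4) + (3.4)·(3.4) + (-1.6)·(-1.6) + (-1.6)·(-1.6)) / 4 = 21.2/4 = 5.3
  S = [[7.7, 0.1],
 [0.1, 5.3]].

Step 3 — invert S. det(S) = 7.7·5.3 - (0.1)² = 40.8.
  S^{-1} = (1/det) · [[d, -b], [-b, a]] = [[0.1299, -0.0025],
 [-0.0025, 0.1887]].

Step 4 — quadratic form (x̄ - mu_0)^T · S^{-1} · (x̄ - mu_0):
  S^{-1} · (x̄ - mu_0) = (0.5368, 0.6691),
  (x̄ - mu_0)^T · [...] = (4.2)·(0.5368) + (3.6)·(0.6691) = 4.6632.

Step 5 — scale by n: T² = 5 · 4.6632 = 23.3162.

T² ≈ 23.3162


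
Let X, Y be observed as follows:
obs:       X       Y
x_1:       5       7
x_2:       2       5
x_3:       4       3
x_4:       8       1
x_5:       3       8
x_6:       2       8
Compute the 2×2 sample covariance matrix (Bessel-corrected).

Step 1 — column means:
  mean(X) = (5 + 2 + 4 + 8 + 3 + 2) / 6 = 24/6 = 4
  mean(Y) = (7 + 5 + 3 + 1 + 8 + 8) / 6 = 32/6 = 5.3333

Step 2 — sample covariance S[i,j] = (1/(n-1)) · Σ_k (x_{k,i} - mean_i) · (x_{k,j} - mean_j), with n-1 = 5.
  S[X,X] = ((1)·(1) + (-2)·(-2) + (0)·(0) + (4)·(4) + (-1)·(-1) + (-2)·(-2)) / 5 = 26/5 = 5.2
  S[X,Y] = ((1)·(1.6667) + (-2)·(-0.3333) + (0)·(-2.3333) + (4)·(-4.3333) + (-1)·(2.6667) + (-2)·(2.6667)) / 5 = -23/5 = -4.6
  S[Y,Y] = ((1.6667)·(1.6667) + (-0.3333)·(-0.3333) + (-2.3333)·(-2.3333) + (-4.3333)·(-4.3333) + (2.6667)·(2.6667) + (2.6667)·(2.6667)) / 5 = 41.3333/5 = 8.2667

S is symmetric (S[j,i] = S[i,j]). Assembling:

S = [[5.2, -4.6],
 [-4.6, 8.2667]]


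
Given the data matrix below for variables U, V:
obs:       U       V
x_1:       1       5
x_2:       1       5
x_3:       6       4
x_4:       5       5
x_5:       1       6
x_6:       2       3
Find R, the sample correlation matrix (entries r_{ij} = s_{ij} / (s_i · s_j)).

Step 1 — column means:
  mean(U) = (1 + 1 + 6 + 5 + 1 + 2) / 6 = 16/6 = 2.6667
  mean(V) = (5 + 5 + 4 + 5 + 6 + 3) / 6 = 28/6 = 4.6667

Step 2 — sample variances and covariances s[i,j] = (1/(n-1)) · Σ_k (x_{k,i} - mean_i) · (x_{k,j} - mean_j), with n-1 = 5:
  s[U,U] = ((-1.6667)·(-1.6667) + (-1.6667)·(-1.6667) + (3.3333)·(3.3333) + (2.3333)·(2.3333) + (-1.6667)·(-1.6667) + (-0.6667)·(-0.6667)) / 5 = 25.3333/5 = 5.0667
  s[U,V] = ((-1.6667)·(0.3333) + (-1.6667)·(0.3333) + (3.3333)·(-0.6667) + (2.3333)·(0.3333) + (-1.6667)·(1.3333) + (-0.6667)·(-1.6667)) / 5 = -3.6667/5 = -0.7333
  s[V,V] = ((0.3333)·(0.3333) + (0.3333)·(0.3333) + (-0.6667)·(-0.6667) + (0.3333)·(0.3333) + (1.3333)·(1.3333) + (-1.6667)·(-1.6667)) / 5 = 5.3333/5 = 1.0667
  Sample standard deviations s_i = √(s[i,i]):
  s(U) = √(5.0667) = 2.2509
  s(V) = √(1.0667) = 1.0328

Step 3 — r_{ij} = s_{ij} / (s_i · s_j):
  r[U,U] = 1 (diagonal).
  r[U,V] = -0.7333 / (2.2509 · 1.0328) = -0.7333 / 2.3247 = -0.3154
  r[V,V] = 1 (diagonal).

R is symmetric with unit diagonal. Assembling:

R = [[1, -0.3154],
 [-0.3154, 1]]


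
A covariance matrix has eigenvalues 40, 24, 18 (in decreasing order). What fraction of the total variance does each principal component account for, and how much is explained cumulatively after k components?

Step 1 — total variance = trace(Sigma) = Σ λ_i = 40 + 24 + 18 = 82.

Step 2 — fraction explained by component i = λ_i / Σ λ:
  PC1: 40/82 = 0.4878
  PC2: 24/82 = 0.2927
  PC3: 18/82 = 0.2195

Step 3 — cumulative fraction after k components = (λ_1 + ... + λ_k) / Σ λ:
  k = 1: 40/82 = 0.4878
  k = 2: (40 + 24)/82 = 64/82 = 0.7805
  k = 3: (40 + 24 + 18)/82 = 82/82 = 1

Summary (fraction, with percent):

explained: PC1 0.4878 (48.78%), PC2 0.2927 (29.27%), PC3 0.2195 (21.95%);  cumulative: 0.4878, 0.7805, 1


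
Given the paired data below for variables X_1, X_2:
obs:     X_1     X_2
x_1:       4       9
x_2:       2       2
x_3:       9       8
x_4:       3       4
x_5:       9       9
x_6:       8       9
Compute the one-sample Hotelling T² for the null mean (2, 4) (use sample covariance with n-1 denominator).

Step 1 — sample mean vector:
  mean(X_1) = (4 + 2 + 9 + 3 + 9 + 8) / 6 = 35/6 = 5.8333
  mean(X_2) = (9 + 2 + 8 + 4 + 9 + 9) / 6 = 41/6 = 6.8333
  x̄ = (5.8333, 6.8333),  deviation x̄ - mu_0 = (5.8333, 6.8333) - (2, 4) = (3.8333, 2.8333).

Step 2 — sample covariance matrix, S[i,j] = (1/(n-1)) · Σ_k (x_{k,i} - mean_i) · (x_{k,j} - mean_j), divisor n-1 = 5:
  S[X_1,X_1] = ((-1.8333)·(-1.8333) + (-3.8333)·(-3.8333) + (3.1667)·(3.1667) + (-2.8333)·(-2.8333) + (3.1667)·(3.1667) + (2.1667)·(2.1667)) / 5 = 50.8333/5 = 10.1667
  S[X_1,X_2] = ((-1.8333)·(2.1667) + (-3.8333)·(-4.8333) + (3.1667)·(1.1667) + (-2.8333)·(-2.8333) + (3.1667)·(2.1667) + (2.1667)·(2.1667)) / 5 = 37.8333/5 = 7.5667
  S[X_2,X_2] = ((2.1667)·(2.1667) + (-4.8333)·(-4.8333) + (1.1667)·(1.1667) + (-2.8333)·(-2.8333) + (2.1667)·(2.1667) + (2.1667)·(2.1667)) / 5 = 46.8333/5 = 9.3667
  S = [[10.1667, 7.5667],
 [7.5667, 9.3667]].

Step 3 — invert S. det(S) = 10.1667·9.3667 - (7.5667)² = 37.9733.
  S^{-1} = (1/det) · [[d, -b], [-b, a]] = [[0.2467, -0.1993],
 [-0.1993, 0.2677]].

Step 4 — quadratic form (x̄ - mu_0)^T · S^{-1} · (x̄ - mu_0):
  S^{-1} · (x̄ - mu_0) = (0.381, -0.0053),
  (x̄ - mu_0)^T · [...] = (3.8333)·(0.381) + (2.8333)·(-0.0053) = 1.4455.

Step 5 — scale by n: T² = 6 · 1.4455 = 8.6728.

T² ≈ 8.6728


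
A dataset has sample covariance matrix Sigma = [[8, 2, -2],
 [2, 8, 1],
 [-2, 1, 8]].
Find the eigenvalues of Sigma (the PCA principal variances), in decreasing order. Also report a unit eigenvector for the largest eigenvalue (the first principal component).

Step 1 — characteristic polynomial p(λ) = det(λI - Sigma) = λ³ - tr·λ² + c_1·λ - det, where tr = trace, c_1 = sum of the principal 2×2 minors, det = det(Sigma):
  tr = 8 + 8 + 8 = 24,
  c_1 = (8·8 - (2)²) + (8·8 - (-2)²) + (8·8 - (1)²) = 60 + 60 + 63 = 183,
  det = 8·(8·8 - (1)²) - (2)·((2)·8 - (1)·(-2)) + (-2)·((2)·(1) - 8·(-2)) = 8·(63) - (2)·(18) + (-2)·(18) = 432.
  So p(λ) = λ³ - 24λ² + 183λ - 432.
Step 2 — look for an integer root (rational root theorem: any rational root is an integer divisor of 432). Testing λ = 9:
  p(9) = 729 - 1944 + 1647 - 432 = 0  ✓
  Dividing out (λ - 9): p(λ) = (λ - 9)(λ² - 15λ + 48).
Step 3 — remaining eigenvalues from the quadratic λ² - 15λ + 48 = 0:
  Δ = 15² - 4·48 = 225 - 192 = 33,  λ = (15 ± √33)/2 = (15 ± 5.7446)/2 ≈ 10.3723 or 4.6277.
  Sorted: λ_1 = 10.3723,  λ_2 = 9,  λ_3 = 4.6277  (check: sum = 24 = tr ✓).

Step 4 — unit eigenvector for λ_1 ≈ 10.3723: v spans the null space of (Sigma - λ_1 I), whose rows are
  r_1 = (-2.3723, 2, -2),  r_2 = (2, -2.3723, 1),  r_3 = (-2, 1, -2.3723).
  v is orthogonal to every row, so take v ∝ r_1 × r_2 = ((2)·(1) - (-2)·(-2.3723), (-2)·(2) - (-2.3723)·(1), (-2.3723)·(-2.3723) - (2)·(2)) ≈ (-2.7446, -1.6277, 1.6277).
  Rescale (multiply by -1 so the first nonzero entry is positive): u = (2.7446, 1.6277, -1.6277).
  ||u|| = √((2.7446)² + (1.6277)² + (-1.6277)²) = √(12.8316) ≈ 3.5821,  v_1 = u/||u|| ≈ (0.7662, 0.4544, -0.4544) (||v_1|| = 1).

λ_1 = 10.3723,  λ_2 = 9,  λ_3 = 4.6277;  v_1 ≈ (0.7662, 0.4544, -0.4544)


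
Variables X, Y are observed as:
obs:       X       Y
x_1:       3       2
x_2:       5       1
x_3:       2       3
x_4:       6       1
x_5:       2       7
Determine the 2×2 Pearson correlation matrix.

Step 1 — column means:
  mean(X) = (3 + 5 + 2 + 6 + 2) / 5 = 18/5 = 3.6
  mean(Y) = (2 + 1 + 3 + 1 + 7) / 5 = 14/5 = 2.8

Step 2 — sample variances and covariances s[i,j] = (1/(n-1)) · Σ_k (x_{k,i} - mean_i) · (x_{k,j} - mean_j), with n-1 = 4:
  s[X,X] = ((-0.6)·(-0.6) + (1.4)·(1.4) + (-1.6)·(-1.6) + (2.4)·(2.4) + (-1.6)·(-1.6)) / 4 = 13.2/4 = 3.3
  s[X,Y] = ((-0.6)·(-0.8) + (1.4)·(-1.8) + (-1.6)·(0.2) + (2.4)·(-1.8) + (-1.6)·(4.2)) / 4 = -13.4/4 = -3.35
  s[Y,Y] = ((-0.8)·(-0.8) + (-1.8)·(-1.8) + (0.2)·(0.2) + (-1.8)·(-1.8) + (4.2)·(4.2)) / 4 = 24.8/4 = 6.2
  Sample standard deviations s_i = √(s[i,i]):
  s(X) = √(3.3) = 1.8166
  s(Y) = √(6.2) = 2.49

Step 3 — r_{ij} = s_{ij} / (s_i · s_j):
  r[X,X] = 1 (diagonal).
  r[X,Y] = -3.35 / (1.8166 · 2.49) = -3.35 / 4.5233 = -0.7406
  r[Y,Y] = 1 (diagonal).

R is symmetric with unit diagonal. Assembling:

R = [[1, -0.7406],
 [-0.7406, 1]]


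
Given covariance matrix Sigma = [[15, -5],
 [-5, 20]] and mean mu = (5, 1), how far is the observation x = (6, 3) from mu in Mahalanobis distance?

Step 1 — centre the observation: (x - mu) = (1, 2).

Step 2 — invert Sigma. det(Sigma) = 15·20 - (-5)² = 275.
  Sigma^{-1} = (1/det) · [[d, -b], [-b, a]] = [[0.0727, 0.0182],
 [0.0182, 0.0545]].

Step 3 — form the quadratic (x - mu)^T · Sigma^{-1} · (x - mu):
  Sigma^{-1} · (x - mu) = (0.1091, 0.1273).
  (x - mu)^T · [Sigma^{-1} · (x - mu)] = (1)·(0.1091) + (2)·(0.1273) = 0.3636.

Step 4 — take square root: d = √(0.3636) ≈ 0.603.

d(x, mu) = √(0.3636) ≈ 0.603
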